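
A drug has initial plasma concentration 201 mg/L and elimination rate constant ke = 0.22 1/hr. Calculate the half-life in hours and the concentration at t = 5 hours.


t_half = ln(2) / ke = 0.693147 / 0.22 = 3.151 hr
C(t) = C0 * exp(-ke*t) = 201 * exp(-0.22*5)
C(5) = 66.91 mg/L


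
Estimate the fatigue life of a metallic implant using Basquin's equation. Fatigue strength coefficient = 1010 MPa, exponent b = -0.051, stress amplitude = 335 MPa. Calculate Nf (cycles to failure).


sigma_a = sigma_f' * (2Nf)^b
2Nf = (sigma_a/sigma_f')^(1/b)
2Nf = (335/1010)^(1/-0.051)
2Nf = 2.497927e+09
Nf = 1.2490e+09


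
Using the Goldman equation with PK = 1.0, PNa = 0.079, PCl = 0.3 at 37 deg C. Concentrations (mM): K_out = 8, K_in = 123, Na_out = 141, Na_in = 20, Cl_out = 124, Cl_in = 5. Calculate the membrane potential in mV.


Vm = (RT/F)*ln((PK*Ko + PNa*Nao + PCl*Cli)/(PK*Ki + PNa*Nai + PCl*Clo))
Numer = 20.639, Denom = 161.78
Vm = -55.03 mV


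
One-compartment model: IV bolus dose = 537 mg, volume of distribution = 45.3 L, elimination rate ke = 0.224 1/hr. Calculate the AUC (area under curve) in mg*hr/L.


C0 = Dose/Vd = 537/45.3 = 11.8543 mg/L
AUC = C0/ke = 11.8543/0.224
AUC = 52.92 mg*hr/L


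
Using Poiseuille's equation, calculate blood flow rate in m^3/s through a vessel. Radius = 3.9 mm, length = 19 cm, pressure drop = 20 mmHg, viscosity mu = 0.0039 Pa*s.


Q = pi*r^4*dP / (8*mu*L)
r = 0.0039 m, L = 0.19 m
dP = 20 mmHg = 2666.44 Pa
Q = 3.2691e-04 m^3/s


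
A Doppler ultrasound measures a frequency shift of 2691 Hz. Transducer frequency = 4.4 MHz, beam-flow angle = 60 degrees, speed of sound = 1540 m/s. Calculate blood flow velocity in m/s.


v = fd * c / (2 * f0 * cos(theta))
v = 2691 * 1540 / (2 * 4.4000e+06 * cos(60))
v = 0.9418 m/s


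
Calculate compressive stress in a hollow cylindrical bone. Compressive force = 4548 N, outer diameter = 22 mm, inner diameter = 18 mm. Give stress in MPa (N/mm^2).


A = pi*(r_o^2 - r_i^2)
r_o = 11 mm, r_i = 9 mm
A = 125.664 mm^2
sigma = F/A = 4548 / 125.664
sigma = 36.19 MPa


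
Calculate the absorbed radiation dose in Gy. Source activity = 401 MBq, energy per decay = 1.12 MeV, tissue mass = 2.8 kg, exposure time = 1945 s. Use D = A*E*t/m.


A = 401 MBq = 4.0100e+08 Bq
E = 1.12 MeV = 1.79424e-13 J
D = A*E*t/m = 4.0100e+08*1.79424e-13*1945/2.8
D = 0.04998 Gy


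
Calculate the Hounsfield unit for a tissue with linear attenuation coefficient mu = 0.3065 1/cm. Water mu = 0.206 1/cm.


HU = ((mu_tissue - mu_water) / mu_water) * 1000
HU = ((0.3065 - 0.206) / 0.206) * 1000
HU = 487.9


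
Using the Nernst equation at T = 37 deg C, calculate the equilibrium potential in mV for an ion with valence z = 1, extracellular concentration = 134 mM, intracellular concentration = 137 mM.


E = (RT/(zF)) * ln(C_out/C_in)
T = 37 + 273.15 = 310.15 K
E = (8.314 * 310.15 / (1 * 96485)) * ln(134/137)
E = -0.5917 mV


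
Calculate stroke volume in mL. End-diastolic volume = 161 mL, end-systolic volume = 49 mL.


SV = EDV - ESV
SV = 161 - 49
SV = 112 mL


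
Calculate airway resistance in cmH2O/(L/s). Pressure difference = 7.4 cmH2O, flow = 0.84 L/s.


R = dP / flow
R = 7.4 / 0.84
R = 8.81 cmH2O/(L/s)


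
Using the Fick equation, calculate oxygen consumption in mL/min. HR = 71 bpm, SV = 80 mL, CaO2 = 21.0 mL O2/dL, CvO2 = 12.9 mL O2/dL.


CO = HR*SV = 71*80/1000 = 5.68 L/min
a-v O2 diff = 21.0 - 12.9 = 8.1 mL/dL
VO2 = CO * (CaO2-CvO2) * 10 dL/L
VO2 = 5.68 * 8.1 * 10
VO2 = 460.1 mL/min


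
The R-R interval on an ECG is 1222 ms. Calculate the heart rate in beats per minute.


HR = 60 / RR_interval(s)
RR = 1222 ms = 1.222 s
HR = 60 / 1.222 = 49.1 bpm


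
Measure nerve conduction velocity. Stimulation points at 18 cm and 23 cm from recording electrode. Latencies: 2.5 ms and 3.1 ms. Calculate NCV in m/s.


Distance = (23 - 18) / 100 = 0.05 m
dt = (3.1 - 2.5) / 1000 = 6.0000e-04 s
NCV = dist / dt = 83.33 m/s


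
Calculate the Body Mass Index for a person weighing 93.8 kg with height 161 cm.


BMI = weight / height^2
height = 161 cm = 1.61 m
BMI = 93.8 / 1.61^2
BMI = 36.19 kg/m^2


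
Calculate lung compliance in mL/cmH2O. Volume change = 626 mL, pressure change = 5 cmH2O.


C = dV / dP
C = 626 / 5
C = 125.2 mL/cmH2O


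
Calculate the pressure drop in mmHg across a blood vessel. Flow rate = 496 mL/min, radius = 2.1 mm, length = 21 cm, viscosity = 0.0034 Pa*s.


dP = 8*mu*L*Q / (pi*r^4)
Q = 496 mL/min = 8.26667e-06 m^3/s
dP = 772.844 Pa = 772.844 / 133.322 mmHg = 5.797 mmHg


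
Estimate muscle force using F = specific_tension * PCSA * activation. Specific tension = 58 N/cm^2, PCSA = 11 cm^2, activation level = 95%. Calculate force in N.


F = sigma * PCSA * activation
F = 58 * 11 * 0.95
F = 606.1 N


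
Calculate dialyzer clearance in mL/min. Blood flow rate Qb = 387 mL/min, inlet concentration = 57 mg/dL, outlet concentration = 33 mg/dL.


K = Qb * (Cb_in - Cb_out) / Cb_in
K = 387 * (57 - 33) / 57
K = 162.9 mL/min


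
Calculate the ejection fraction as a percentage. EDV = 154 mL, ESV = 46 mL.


SV = EDV - ESV = 154 - 46 = 108 mL
EF = SV/EDV * 100 = 108/154 * 100
EF = 70.13%


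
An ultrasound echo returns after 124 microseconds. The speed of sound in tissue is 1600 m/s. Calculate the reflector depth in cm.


depth = c * t / 2
t = 124 us = 1.2400e-04 s
depth = 1600 * 1.2400e-04 / 2
depth = 0.0992 m = 9.92 cm


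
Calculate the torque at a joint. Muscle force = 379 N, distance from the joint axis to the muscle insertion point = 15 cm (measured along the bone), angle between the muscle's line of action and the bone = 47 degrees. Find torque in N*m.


Torque = F * d * sin(theta)   (moment arm = d*sin(theta))
d = 15 cm = 0.15 m
Torque = 379 * 0.15 * sin(47)
Torque = 41.58 N*m


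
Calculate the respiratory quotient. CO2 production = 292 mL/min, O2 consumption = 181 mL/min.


RQ = VCO2 / VO2
RQ = 292 / 181
RQ = 1.613


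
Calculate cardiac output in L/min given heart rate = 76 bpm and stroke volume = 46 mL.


CO = HR * SV
CO = 76 * 46 / 1000
CO = 3.496 L/min


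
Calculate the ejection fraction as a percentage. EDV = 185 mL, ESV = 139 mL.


SV = EDV - ESV = 185 - 139 = 46 mL
EF = SV/EDV * 100 = 46/185 * 100
EF = 24.86%


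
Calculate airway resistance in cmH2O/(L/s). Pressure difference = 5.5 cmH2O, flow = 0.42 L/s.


R = dP / flow
R = 5.5 / 0.42
R = 13.1 cmH2O/(L/s)


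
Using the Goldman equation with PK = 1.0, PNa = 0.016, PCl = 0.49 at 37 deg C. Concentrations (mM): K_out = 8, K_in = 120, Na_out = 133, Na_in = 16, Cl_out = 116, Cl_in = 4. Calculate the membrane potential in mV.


Vm = (RT/F)*ln((PK*Ko + PNa*Nao + PCl*Cli)/(PK*Ki + PNa*Nai + PCl*Clo))
Numer = 12.088, Denom = 177.096
Vm = -71.74 mV


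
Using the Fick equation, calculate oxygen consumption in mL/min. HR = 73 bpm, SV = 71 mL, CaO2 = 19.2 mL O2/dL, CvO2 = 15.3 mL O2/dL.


CO = HR*SV = 73*71/1000 = 5.183 L/min
a-v O2 diff = 19.2 - 15.3 = 3.9 mL/dL
VO2 = CO * (CaO2-CvO2) * 10 dL/L
VO2 = 5.183 * 3.9 * 10
VO2 = 202.1 mL/min


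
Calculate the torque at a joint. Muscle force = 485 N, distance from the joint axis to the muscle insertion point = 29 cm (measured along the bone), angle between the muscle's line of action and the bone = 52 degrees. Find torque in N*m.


Torque = F * d * sin(theta)   (moment arm = d*sin(theta))
d = 29 cm = 0.29 m
Torque = 485 * 0.29 * sin(52)
Torque = 110.8 N*m


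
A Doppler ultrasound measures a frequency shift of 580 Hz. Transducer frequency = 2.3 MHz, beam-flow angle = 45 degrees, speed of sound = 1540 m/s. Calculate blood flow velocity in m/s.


v = fd * c / (2 * f0 * cos(theta))
v = 580 * 1540 / (2 * 2.3000e+06 * cos(45))
v = 0.2746 m/s


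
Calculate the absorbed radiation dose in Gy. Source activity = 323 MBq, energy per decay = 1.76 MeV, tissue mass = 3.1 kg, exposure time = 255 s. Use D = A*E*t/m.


A = 323 MBq = 3.2300e+08 Bq
E = 1.76 MeV = 2.81952e-13 J
D = A*E*t/m = 3.2300e+08*2.81952e-13*255/3.1
D = 0.007491 Gy


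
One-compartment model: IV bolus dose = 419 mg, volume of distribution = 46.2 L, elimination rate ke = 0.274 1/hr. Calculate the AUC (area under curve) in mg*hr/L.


C0 = Dose/Vd = 419/46.2 = 9.06926 mg/L
AUC = C0/ke = 9.06926/0.274
AUC = 33.1 mg*hr/L


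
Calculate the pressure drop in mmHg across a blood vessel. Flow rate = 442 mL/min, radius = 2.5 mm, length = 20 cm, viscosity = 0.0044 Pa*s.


dP = 8*mu*L*Q / (pi*r^4)
Q = 442 mL/min = 7.36667e-06 m^3/s
dP = 422.604 Pa = 422.604 / 133.322 mmHg = 3.17 mmHg


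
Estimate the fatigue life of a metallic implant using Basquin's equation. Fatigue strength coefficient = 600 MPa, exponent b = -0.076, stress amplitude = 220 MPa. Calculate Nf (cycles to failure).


sigma_a = sigma_f' * (2Nf)^b
2Nf = (sigma_a/sigma_f')^(1/b)
2Nf = (220/600)^(1/-0.076)
2Nf = 541091.43
Nf = 2.705e+05


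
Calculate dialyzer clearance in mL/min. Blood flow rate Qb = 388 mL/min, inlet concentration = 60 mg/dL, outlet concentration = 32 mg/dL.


K = Qb * (Cb_in - Cb_out) / Cb_in
K = 388 * (60 - 32) / 60
K = 181.1 mL/min


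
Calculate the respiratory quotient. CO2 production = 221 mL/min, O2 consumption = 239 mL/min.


RQ = VCO2 / VO2
RQ = 221 / 239
RQ = 0.9247


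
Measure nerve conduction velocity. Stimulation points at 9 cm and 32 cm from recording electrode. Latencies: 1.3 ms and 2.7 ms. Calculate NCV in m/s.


Distance = (32 - 9) / 100 = 0.23 m
dt = (2.7 - 1.3) / 1000 = 0.0014 s
NCV = dist / dt = 164.3 m/s


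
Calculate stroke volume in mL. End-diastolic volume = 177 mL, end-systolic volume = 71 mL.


SV = EDV - ESV
SV = 177 - 71
SV = 106 mL


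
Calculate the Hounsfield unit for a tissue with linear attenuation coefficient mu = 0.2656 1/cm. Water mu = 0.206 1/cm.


HU = ((mu_tissue - mu_water) / mu_water) * 1000
HU = ((0.2656 - 0.206) / 0.206) * 1000
HU = 289.3


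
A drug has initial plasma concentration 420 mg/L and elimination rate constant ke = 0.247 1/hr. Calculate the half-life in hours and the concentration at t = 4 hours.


t_half = ln(2) / ke = 0.693147 / 0.247 = 2.806 hr
C(t) = C0 * exp(-ke*t) = 420 * exp(-0.247*4)
C(4) = 156.4 mg/L


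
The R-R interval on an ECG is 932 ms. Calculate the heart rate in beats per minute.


HR = 60 / RR_interval(s)
RR = 932 ms = 0.932 s
HR = 60 / 0.932 = 64.38 bpm


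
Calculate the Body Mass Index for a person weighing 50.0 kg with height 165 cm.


BMI = weight / height^2
height = 165 cm = 1.65 m
BMI = 50.0 / 1.65^2
BMI = 18.37 kg/m^2


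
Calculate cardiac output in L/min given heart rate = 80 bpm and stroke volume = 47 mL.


CO = HR * SV
CO = 80 * 47 / 1000
CO = 3.76 L/min


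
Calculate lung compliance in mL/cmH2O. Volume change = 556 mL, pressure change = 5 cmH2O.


C = dV / dP
C = 556 / 5
C = 111.2 mL/cmH2O


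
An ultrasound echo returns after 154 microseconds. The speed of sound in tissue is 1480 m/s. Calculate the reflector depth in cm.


depth = c * t / 2
t = 154 us = 1.5400e-04 s
depth = 1480 * 1.5400e-04 / 2
depth = 0.11396 m = 11.396 cm


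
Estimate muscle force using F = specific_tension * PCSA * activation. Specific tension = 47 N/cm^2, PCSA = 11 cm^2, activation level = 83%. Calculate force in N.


F = sigma * PCSA * activation
F = 47 * 11 * 0.83
F = 429.1 N


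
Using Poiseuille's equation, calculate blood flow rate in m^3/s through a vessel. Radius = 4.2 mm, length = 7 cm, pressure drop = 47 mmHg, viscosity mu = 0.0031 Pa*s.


Q = pi*r^4*dP / (8*mu*L)
r = 0.0042 m, L = 0.07 m
dP = 47 mmHg = 6266.134 Pa
Q = 0.003529 m^3/s


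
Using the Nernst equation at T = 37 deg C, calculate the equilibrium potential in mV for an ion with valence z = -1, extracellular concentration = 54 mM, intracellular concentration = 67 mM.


E = (RT/(zF)) * ln(C_out/C_in)
T = 37 + 273.15 = 310.15 K
E = (8.314 * 310.15 / (-1 * 96485)) * ln(54/67)
E = 5.765 mV


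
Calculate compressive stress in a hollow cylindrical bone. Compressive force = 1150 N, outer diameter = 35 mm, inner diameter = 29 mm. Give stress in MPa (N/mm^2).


A = pi*(r_o^2 - r_i^2)
r_o = 17.5 mm, r_i = 14.5 mm
A = 301.593 mm^2
sigma = F/A = 1150 / 301.593
sigma = 3.813 MPa


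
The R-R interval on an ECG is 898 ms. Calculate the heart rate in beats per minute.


HR = 60 / RR_interval(s)
RR = 898 ms = 0.898 s
HR = 60 / 0.898 = 66.82 bpm


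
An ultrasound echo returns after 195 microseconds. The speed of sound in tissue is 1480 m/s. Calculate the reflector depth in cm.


depth = c * t / 2
t = 195 us = 1.9500e-04 s
depth = 1480 * 1.9500e-04 / 2
depth = 0.1443 m = 14.43 cm


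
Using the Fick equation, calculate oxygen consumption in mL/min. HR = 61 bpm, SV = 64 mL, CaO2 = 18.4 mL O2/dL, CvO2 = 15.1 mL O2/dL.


CO = HR*SV = 61*64/1000 = 3.904 L/min
a-v O2 diff = 18.4 - 15.1 = 3.3 mL/dL
VO2 = CO * (CaO2-CvO2) * 10 dL/L
VO2 = 3.904 * 3.3 * 10
VO2 = 128.8 mL/min


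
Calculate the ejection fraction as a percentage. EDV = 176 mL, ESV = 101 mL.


SV = EDV - ESV = 176 - 101 = 75 mL
EF = SV/EDV * 100 = 75/176 * 100
EF = 42.61%


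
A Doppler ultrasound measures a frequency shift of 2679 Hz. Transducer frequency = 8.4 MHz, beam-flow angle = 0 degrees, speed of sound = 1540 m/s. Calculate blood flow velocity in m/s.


v = fd * c / (2 * f0 * cos(theta))
v = 2679 * 1540 / (2 * 8.4000e+06 * cos(0))
v = 0.2456 m/s


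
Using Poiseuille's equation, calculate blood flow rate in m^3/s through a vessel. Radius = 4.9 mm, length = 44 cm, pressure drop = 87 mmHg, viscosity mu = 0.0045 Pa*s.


Q = pi*r^4*dP / (8*mu*L)
r = 0.0049 m, L = 0.44 m
dP = 87 mmHg = 11599.014 Pa
Q = 0.001326 m^3/s


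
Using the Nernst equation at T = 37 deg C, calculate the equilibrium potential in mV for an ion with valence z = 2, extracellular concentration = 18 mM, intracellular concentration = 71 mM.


E = (RT/(zF)) * ln(C_out/C_in)
T = 37 + 273.15 = 310.15 K
E = (8.314 * 310.15 / (2 * 96485)) * ln(18/71)
E = -18.34 mV


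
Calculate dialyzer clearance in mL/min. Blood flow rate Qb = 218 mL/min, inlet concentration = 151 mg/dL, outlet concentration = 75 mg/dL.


K = Qb * (Cb_in - Cb_out) / Cb_in
K = 218 * (151 - 75) / 151
K = 109.7 mL/min


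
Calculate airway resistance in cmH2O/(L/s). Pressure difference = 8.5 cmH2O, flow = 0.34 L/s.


R = dP / flow
R = 8.5 / 0.34
R = 25 cmH2O/(L/s)


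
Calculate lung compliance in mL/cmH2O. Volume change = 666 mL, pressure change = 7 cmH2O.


C = dV / dP
C = 666 / 7
C = 95.14 mL/cmH2O


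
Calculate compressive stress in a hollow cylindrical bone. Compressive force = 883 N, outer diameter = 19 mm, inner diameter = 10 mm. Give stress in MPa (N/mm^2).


A = pi*(r_o^2 - r_i^2)
r_o = 9.5 mm, r_i = 5 mm
A = 204.989 mm^2
sigma = F/A = 883 / 204.989
sigma = 4.308 MPa


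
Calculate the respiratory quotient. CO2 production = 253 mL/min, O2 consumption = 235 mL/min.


RQ = VCO2 / VO2
RQ = 253 / 235
RQ = 1.077


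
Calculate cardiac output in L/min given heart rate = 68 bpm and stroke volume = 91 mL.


CO = HR * SV
CO = 68 * 91 / 1000
CO = 6.188 L/min


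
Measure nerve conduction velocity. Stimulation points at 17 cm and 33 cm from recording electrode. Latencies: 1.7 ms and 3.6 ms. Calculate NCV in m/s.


Distance = (33 - 17) / 100 = 0.16 m
dt = (3.6 - 1.7) / 1000 = 0.0019 s
NCV = dist / dt = 84.21 m/s


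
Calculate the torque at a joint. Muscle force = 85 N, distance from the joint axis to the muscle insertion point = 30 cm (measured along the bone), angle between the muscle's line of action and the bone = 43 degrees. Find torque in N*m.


Torque = F * d * sin(theta)   (moment arm = d*sin(theta))
d = 30 cm = 0.3 m
Torque = 85 * 0.3 * sin(43)
Torque = 17.39 N*m


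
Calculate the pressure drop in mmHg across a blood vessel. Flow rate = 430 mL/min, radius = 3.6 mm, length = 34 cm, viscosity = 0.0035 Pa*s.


dP = 8*mu*L*Q / (pi*r^4)
Q = 430 mL/min = 7.16667e-06 m^3/s
dP = 129.299 Pa = 129.299 / 133.322 mmHg = 0.9698 mmHg


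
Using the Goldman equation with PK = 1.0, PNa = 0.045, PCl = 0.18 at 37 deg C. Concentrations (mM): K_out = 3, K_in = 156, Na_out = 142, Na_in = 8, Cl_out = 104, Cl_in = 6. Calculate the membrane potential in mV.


Vm = (RT/F)*ln((PK*Ko + PNa*Nao + PCl*Cli)/(PK*Ki + PNa*Nai + PCl*Clo))
Numer = 10.47, Denom = 175.08
Vm = -75.28 mV


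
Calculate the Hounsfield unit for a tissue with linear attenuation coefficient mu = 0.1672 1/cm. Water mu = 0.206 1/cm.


HU = ((mu_tissue - mu_water) / mu_water) * 1000
HU = ((0.1672 - 0.206) / 0.206) * 1000
HU = -188.3


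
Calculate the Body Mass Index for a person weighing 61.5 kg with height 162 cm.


BMI = weight / height^2
height = 162 cm = 1.62 m
BMI = 61.5 / 1.62^2
BMI = 23.43 kg/m^2


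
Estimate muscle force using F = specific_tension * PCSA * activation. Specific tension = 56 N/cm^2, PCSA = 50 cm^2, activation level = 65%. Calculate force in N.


F = sigma * PCSA * activation
F = 56 * 50 * 0.65
F = 1820 N


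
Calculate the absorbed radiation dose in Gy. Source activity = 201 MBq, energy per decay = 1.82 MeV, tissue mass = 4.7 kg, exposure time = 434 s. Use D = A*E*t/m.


A = 201 MBq = 2.0100e+08 Bq
E = 1.82 MeV = 2.91564e-13 J
D = A*E*t/m = 2.0100e+08*2.91564e-13*434/4.7
D = 0.005412 Gy


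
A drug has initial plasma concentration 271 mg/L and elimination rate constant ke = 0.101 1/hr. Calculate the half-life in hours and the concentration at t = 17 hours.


t_half = ln(2) / ke = 0.693147 / 0.101 = 6.863 hr
C(t) = C0 * exp(-ke*t) = 271 * exp(-0.101*17)
C(17) = 48.67 mg/L


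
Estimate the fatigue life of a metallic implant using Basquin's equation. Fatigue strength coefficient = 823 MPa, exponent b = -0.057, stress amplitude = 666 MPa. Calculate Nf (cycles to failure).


sigma_a = sigma_f' * (2Nf)^b
2Nf = (sigma_a/sigma_f')^(1/b)
2Nf = (666/823)^(1/-0.057)
2Nf = 40.994909
Nf = 20.5


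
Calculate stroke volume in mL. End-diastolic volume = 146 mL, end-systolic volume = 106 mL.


SV = EDV - ESV
SV = 146 - 106
SV = 40 mL


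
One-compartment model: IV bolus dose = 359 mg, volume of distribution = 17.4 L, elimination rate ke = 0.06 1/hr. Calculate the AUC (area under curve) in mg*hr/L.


C0 = Dose/Vd = 359/17.4 = 20.6322 mg/L
AUC = C0/ke = 20.6322/0.06
AUC = 343.9 mg*hr/L


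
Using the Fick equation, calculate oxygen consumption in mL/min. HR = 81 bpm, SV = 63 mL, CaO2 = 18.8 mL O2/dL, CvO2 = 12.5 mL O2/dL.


CO = HR*SV = 81*63/1000 = 5.103 L/min
a-v O2 diff = 18.8 - 12.5 = 6.3 mL/dL
VO2 = CO * (CaO2-CvO2) * 10 dL/L
VO2 = 5.103 * 6.3 * 10
VO2 = 321.5 mL/min


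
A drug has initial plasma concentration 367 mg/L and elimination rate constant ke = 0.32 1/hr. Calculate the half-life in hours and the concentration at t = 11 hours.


t_half = ln(2) / ke = 0.693147 / 0.32 = 2.166 hr
C(t) = C0 * exp(-ke*t) = 367 * exp(-0.32*11)
C(11) = 10.86 mg/L


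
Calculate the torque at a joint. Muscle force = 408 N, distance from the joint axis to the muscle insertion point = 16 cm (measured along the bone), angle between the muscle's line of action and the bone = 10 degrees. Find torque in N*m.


Torque = F * d * sin(theta)   (moment arm = d*sin(theta))
d = 16 cm = 0.16 m
Torque = 408 * 0.16 * sin(10)
Torque = 11.34 N*m


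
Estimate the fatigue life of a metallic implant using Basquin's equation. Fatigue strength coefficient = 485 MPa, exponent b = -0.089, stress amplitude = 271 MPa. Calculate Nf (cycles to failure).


sigma_a = sigma_f' * (2Nf)^b
2Nf = (sigma_a/sigma_f')^(1/b)
2Nf = (271/485)^(1/-0.089)
2Nf = 692.05381
Nf = 346


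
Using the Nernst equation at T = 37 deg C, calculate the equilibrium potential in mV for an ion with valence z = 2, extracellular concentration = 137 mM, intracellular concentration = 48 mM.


E = (RT/(zF)) * ln(C_out/C_in)
T = 37 + 273.15 = 310.15 K
E = (8.314 * 310.15 / (2 * 96485)) * ln(137/48)
E = 14.01 mV


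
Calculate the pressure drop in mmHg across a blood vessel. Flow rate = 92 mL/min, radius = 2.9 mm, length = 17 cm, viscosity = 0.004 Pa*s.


dP = 8*mu*L*Q / (pi*r^4)
Q = 92 mL/min = 1.53333e-06 m^3/s
dP = 37.5399 Pa = 37.5399 / 133.322 mmHg = 0.2816 mmHg


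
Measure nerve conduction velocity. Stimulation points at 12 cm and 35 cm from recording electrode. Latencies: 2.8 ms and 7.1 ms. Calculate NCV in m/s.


Distance = (35 - 12) / 100 = 0.23 m
dt = (7.1 - 2.8) / 1000 = 0.0043 s
NCV = dist / dt = 53.49 m/s


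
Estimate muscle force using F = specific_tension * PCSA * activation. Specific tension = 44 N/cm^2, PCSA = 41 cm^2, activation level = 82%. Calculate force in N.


F = sigma * PCSA * activation
F = 44 * 41 * 0.82
F = 1479 N


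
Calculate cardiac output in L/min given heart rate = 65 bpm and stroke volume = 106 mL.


CO = HR * SV
CO = 65 * 106 / 1000
CO = 6.89 L/min


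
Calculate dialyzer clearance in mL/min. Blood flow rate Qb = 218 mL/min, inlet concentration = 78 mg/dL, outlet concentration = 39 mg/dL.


K = Qb * (Cb_in - Cb_out) / Cb_in
K = 218 * (78 - 39) / 78
K = 109 mL/min


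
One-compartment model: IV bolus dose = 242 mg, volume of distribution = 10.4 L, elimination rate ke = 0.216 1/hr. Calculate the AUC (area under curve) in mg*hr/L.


C0 = Dose/Vd = 242/10.4 = 23.2692 mg/L
AUC = C0/ke = 23.2692/0.216
AUC = 107.7 mg*hr/L


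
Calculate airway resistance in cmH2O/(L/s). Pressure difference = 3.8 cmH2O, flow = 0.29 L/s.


R = dP / flow
R = 3.8 / 0.29
R = 13.1 cmH2O/(L/s)


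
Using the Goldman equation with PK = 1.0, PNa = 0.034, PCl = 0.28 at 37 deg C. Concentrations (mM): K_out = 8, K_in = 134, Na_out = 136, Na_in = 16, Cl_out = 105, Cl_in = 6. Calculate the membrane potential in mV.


Vm = (RT/F)*ln((PK*Ko + PNa*Nao + PCl*Cli)/(PK*Ki + PNa*Nai + PCl*Clo))
Numer = 14.304, Denom = 163.944
Vm = -65.18 mV


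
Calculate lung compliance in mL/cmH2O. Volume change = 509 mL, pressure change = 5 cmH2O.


C = dV / dP
C = 509 / 5
C = 101.8 mL/cmH2O


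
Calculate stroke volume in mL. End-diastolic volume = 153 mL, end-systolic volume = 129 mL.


SV = EDV - ESV
SV = 153 - 129
SV = 24 mL


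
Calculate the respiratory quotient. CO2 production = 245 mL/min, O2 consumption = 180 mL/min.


RQ = VCO2 / VO2
RQ = 245 / 180
RQ = 1.361


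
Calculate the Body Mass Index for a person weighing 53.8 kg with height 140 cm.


BMI = weight / height^2
height = 140 cm = 1.4 m
BMI = 53.8 / 1.4^2
BMI = 27.45 kg/m^2


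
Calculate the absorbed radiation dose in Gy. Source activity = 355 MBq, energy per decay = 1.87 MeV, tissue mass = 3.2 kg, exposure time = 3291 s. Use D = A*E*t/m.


A = 355 MBq = 3.5500e+08 Bq
E = 1.87 MeV = 2.99574e-13 J
D = A*E*t/m = 3.5500e+08*2.99574e-13*3291/3.2
D = 0.1094 Gy


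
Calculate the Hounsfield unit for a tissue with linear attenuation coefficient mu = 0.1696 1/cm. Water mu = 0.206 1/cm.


HU = ((mu_tissue - mu_water) / mu_water) * 1000
HU = ((0.1696 - 0.206) / 0.206) * 1000
HU = -176.7


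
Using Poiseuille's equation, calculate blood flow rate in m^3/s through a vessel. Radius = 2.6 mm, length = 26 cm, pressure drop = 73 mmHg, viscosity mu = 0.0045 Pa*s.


Q = pi*r^4*dP / (8*mu*L)
r = 0.0026 m, L = 0.26 m
dP = 73 mmHg = 9732.506 Pa
Q = 1.4928e-04 m^3/s


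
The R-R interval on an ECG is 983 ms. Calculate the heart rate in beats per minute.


HR = 60 / RR_interval(s)
RR = 983 ms = 0.983 s
HR = 60 / 0.983 = 61.04 bpm


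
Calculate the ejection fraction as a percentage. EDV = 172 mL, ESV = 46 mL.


SV = EDV - ESV = 172 - 46 = 126 mL
EF = SV/EDV * 100 = 126/172 * 100
EF = 73.26%


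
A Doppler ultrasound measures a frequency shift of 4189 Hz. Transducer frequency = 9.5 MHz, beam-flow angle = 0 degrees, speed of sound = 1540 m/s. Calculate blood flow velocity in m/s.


v = fd * c / (2 * f0 * cos(theta))
v = 4189 * 1540 / (2 * 9.5000e+06 * cos(0))
v = 0.3395 m/s


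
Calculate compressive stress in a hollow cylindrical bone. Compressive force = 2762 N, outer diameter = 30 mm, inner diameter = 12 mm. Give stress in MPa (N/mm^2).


A = pi*(r_o^2 - r_i^2)
r_o = 15 mm, r_i = 6 mm
A = 593.761 mm^2
sigma = F/A = 2762 / 593.761
sigma = 4.652 MPa


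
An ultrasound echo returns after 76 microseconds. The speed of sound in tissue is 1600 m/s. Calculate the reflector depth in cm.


depth = c * t / 2
t = 76 us = 7.6000e-05 s
depth = 1600 * 7.6000e-05 / 2
depth = 0.0608 m = 6.08 cm


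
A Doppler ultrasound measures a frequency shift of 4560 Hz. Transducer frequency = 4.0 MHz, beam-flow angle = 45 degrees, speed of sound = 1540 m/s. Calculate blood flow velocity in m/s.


v = fd * c / (2 * f0 * cos(theta))
v = 4560 * 1540 / (2 * 4.0000e+06 * cos(45))
v = 1.241 m/s


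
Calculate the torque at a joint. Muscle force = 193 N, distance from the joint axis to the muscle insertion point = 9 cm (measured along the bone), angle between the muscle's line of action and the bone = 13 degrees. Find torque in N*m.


Torque = F * d * sin(theta)   (moment arm = d*sin(theta))
d = 9 cm = 0.09 m
Torque = 193 * 0.09 * sin(13)
Torque = 3.907 N*m


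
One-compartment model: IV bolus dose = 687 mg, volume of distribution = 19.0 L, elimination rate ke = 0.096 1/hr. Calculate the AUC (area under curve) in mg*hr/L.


C0 = Dose/Vd = 687/19.0 = 36.1579 mg/L
AUC = C0/ke = 36.1579/0.096
AUC = 376.6 mg*hr/L


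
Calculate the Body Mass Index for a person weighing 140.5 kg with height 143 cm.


BMI = weight / height^2
height = 143 cm = 1.43 m
BMI = 140.5 / 1.43^2
BMI = 68.71 kg/m^2


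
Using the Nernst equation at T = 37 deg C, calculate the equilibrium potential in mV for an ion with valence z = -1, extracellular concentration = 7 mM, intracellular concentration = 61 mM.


E = (RT/(zF)) * ln(C_out/C_in)
T = 37 + 273.15 = 310.15 K
E = (8.314 * 310.15 / (-1 * 96485)) * ln(7/61)
E = 57.86 mV


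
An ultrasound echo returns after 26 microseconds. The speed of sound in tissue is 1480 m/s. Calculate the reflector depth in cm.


depth = c * t / 2
t = 26 us = 2.6000e-05 s
depth = 1480 * 2.6000e-05 / 2
depth = 0.01924 m = 1.924 cm


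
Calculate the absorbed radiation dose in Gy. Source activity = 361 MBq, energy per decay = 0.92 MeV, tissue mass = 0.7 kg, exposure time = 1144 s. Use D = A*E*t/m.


A = 361 MBq = 3.6100e+08 Bq
E = 0.92 MeV = 1.47384e-13 J
D = A*E*t/m = 3.6100e+08*1.47384e-13*1144/0.7
D = 0.08695 Gy


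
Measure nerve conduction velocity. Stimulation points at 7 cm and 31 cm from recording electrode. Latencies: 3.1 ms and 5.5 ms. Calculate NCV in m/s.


Distance = (31 - 7) / 100 = 0.24 m
dt = (5.5 - 3.1) / 1000 = 0.0024 s
NCV = dist / dt = 100 m/s


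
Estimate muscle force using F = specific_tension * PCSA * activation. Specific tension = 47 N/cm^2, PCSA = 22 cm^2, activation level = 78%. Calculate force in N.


F = sigma * PCSA * activation
F = 47 * 22 * 0.78
F = 806.5 N


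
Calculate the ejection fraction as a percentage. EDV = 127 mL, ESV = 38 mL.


SV = EDV - ESV = 127 - 38 = 89 mL
EF = SV/EDV * 100 = 89/127 * 100
EF = 70.08%


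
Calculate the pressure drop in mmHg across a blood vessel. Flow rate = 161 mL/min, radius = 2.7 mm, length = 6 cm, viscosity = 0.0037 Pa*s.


dP = 8*mu*L*Q / (pi*r^4)
Q = 161 mL/min = 2.68333e-06 m^3/s
dP = 28.5438 Pa = 28.5438 / 133.322 mmHg = 0.2141 mmHg


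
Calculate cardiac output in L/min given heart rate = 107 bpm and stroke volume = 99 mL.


CO = HR * SV
CO = 107 * 99 / 1000
CO = 10.59 L/min


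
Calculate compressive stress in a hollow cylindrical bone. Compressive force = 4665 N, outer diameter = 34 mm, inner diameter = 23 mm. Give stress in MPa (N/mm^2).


A = pi*(r_o^2 - r_i^2)
r_o = 17 mm, r_i = 11.5 mm
A = 492.445 mm^2
sigma = F/A = 4665 / 492.445
sigma = 9.473 MPa


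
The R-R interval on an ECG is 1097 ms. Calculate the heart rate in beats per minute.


HR = 60 / RR_interval(s)
RR = 1097 ms = 1.097 s
HR = 60 / 1.097 = 54.69 bpm


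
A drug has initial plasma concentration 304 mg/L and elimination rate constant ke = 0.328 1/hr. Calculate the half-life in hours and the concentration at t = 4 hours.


t_half = ln(2) / ke = 0.693147 / 0.328 = 2.113 hr
C(t) = C0 * exp(-ke*t) = 304 * exp(-0.328*4)
C(4) = 81.86 mg/L


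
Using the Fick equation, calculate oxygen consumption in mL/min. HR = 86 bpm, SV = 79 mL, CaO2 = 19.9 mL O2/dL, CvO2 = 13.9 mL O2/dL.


CO = HR*SV = 86*79/1000 = 6.794 L/min
a-v O2 diff = 19.9 - 13.9 = 6 mL/dL
VO2 = CO * (CaO2-CvO2) * 10 dL/L
VO2 = 6.794 * 6 * 10
VO2 = 407.6 mL/min


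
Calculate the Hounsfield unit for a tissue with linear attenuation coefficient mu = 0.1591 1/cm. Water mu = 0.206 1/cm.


HU = ((mu_tissue - mu_water) / mu_water) * 1000
HU = ((0.1591 - 0.206) / 0.206) * 1000
HU = -227.7


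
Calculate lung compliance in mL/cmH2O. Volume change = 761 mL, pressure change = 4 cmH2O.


C = dV / dP
C = 761 / 4
C = 190.2 mL/cmH2O


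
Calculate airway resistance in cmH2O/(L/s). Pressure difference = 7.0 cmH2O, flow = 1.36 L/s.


R = dP / flow
R = 7.0 / 1.36
R = 5.147 cmH2O/(L/s)


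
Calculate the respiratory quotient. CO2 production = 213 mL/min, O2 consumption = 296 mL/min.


RQ = VCO2 / VO2
RQ = 213 / 296
RQ = 0.7196


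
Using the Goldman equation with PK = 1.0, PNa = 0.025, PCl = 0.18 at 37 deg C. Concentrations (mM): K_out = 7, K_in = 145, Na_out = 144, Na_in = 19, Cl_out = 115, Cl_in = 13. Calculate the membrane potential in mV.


Vm = (RT/F)*ln((PK*Ko + PNa*Nao + PCl*Cli)/(PK*Ki + PNa*Nai + PCl*Clo))
Numer = 12.94, Denom = 166.175
Vm = -68.22 mV


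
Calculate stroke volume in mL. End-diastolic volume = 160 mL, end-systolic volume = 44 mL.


SV = EDV - ESV
SV = 160 - 44
SV = 116 mL


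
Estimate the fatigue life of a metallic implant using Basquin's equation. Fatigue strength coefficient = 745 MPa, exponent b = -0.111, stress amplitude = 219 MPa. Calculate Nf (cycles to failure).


sigma_a = sigma_f' * (2Nf)^b
2Nf = (sigma_a/sigma_f')^(1/b)
2Nf = (219/745)^(1/-0.111)
2Nf = 61687.848
Nf = 3.084e+04


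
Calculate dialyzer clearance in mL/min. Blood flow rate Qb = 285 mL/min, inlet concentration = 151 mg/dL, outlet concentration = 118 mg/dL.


K = Qb * (Cb_in - Cb_out) / Cb_in
K = 285 * (151 - 118) / 151
K = 62.28 mL/min


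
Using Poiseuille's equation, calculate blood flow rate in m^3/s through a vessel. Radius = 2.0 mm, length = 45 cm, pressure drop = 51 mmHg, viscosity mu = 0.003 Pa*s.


Q = pi*r^4*dP / (8*mu*L)
r = 0.002 m, L = 0.45 m
dP = 51 mmHg = 6799.422 Pa
Q = 3.1646e-05 m^3/s


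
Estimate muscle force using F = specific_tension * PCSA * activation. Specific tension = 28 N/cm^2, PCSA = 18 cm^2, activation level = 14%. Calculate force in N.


F = sigma * PCSA * activation
F = 28 * 18 * 0.14
F = 70.56 N


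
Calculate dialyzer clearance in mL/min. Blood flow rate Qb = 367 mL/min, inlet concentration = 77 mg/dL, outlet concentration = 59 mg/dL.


K = Qb * (Cb_in - Cb_out) / Cb_in
K = 367 * (77 - 59) / 77
K = 85.79 mL/min


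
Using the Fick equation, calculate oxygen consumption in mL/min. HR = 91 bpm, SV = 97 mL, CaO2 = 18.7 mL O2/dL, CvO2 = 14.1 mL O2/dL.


CO = HR*SV = 91*97/1000 = 8.827 L/min
a-v O2 diff = 18.7 - 14.1 = 4.6 mL/dL
VO2 = CO * (CaO2-CvO2) * 10 dL/L
VO2 = 8.827 * 4.6 * 10
VO2 = 406 mL/min


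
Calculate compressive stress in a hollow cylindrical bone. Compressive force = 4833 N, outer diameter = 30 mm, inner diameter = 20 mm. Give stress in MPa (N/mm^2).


A = pi*(r_o^2 - r_i^2)
r_o = 15 mm, r_i = 10 mm
A = 392.699 mm^2
sigma = F/A = 4833 / 392.699
sigma = 12.31 MPa


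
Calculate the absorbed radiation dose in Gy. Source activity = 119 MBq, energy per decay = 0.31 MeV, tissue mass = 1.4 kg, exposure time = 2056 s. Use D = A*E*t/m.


A = 119 MBq = 1.1900e+08 Bq
E = 0.31 MeV = 4.9662e-14 J
D = A*E*t/m = 1.1900e+08*4.9662e-14*2056/1.4
D = 0.008679 Gy


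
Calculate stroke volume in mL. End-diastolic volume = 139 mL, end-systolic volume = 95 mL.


SV = EDV - ESV
SV = 139 - 95
SV = 44 mL


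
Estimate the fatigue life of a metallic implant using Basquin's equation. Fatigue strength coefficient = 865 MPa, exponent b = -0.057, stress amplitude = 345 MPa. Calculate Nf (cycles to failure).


sigma_a = sigma_f' * (2Nf)^b
2Nf = (sigma_a/sigma_f')^(1/b)
2Nf = (345/865)^(1/-0.057)
2Nf = 10079903
Nf = 5.0400e+06


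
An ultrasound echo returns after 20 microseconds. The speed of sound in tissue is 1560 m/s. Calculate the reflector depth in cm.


depth = c * t / 2
t = 20 us = 2.0000e-05 s
depth = 1560 * 2.0000e-05 / 2
depth = 0.0156 m = 1.56 cm


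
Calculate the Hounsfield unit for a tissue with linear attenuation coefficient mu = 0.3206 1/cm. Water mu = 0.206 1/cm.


HU = ((mu_tissue - mu_water) / mu_water) * 1000
HU = ((0.3206 - 0.206) / 0.206) * 1000
HU = 556.3


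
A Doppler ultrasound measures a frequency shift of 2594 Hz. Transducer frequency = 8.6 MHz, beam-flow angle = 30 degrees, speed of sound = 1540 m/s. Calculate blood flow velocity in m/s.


v = fd * c / (2 * f0 * cos(theta))
v = 2594 * 1540 / (2 * 8.6000e+06 * cos(30))
v = 0.2682 m/s


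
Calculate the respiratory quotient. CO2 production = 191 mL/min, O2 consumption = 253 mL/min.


RQ = VCO2 / VO2
RQ = 191 / 253
RQ = 0.7549


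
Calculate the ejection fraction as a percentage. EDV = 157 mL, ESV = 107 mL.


SV = EDV - ESV = 157 - 107 = 50 mL
EF = SV/EDV * 100 = 50/157 * 100
EF = 31.85%


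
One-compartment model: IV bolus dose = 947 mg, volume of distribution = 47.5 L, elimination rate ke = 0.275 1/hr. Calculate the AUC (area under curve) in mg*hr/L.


C0 = Dose/Vd = 947/47.5 = 19.9368 mg/L
AUC = C0/ke = 19.9368/0.275
AUC = 72.5 mg*hr/L


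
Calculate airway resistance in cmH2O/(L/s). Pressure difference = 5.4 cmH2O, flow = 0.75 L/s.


R = dP / flow
R = 5.4 / 0.75
R = 7.2 cmH2O/(L/s)


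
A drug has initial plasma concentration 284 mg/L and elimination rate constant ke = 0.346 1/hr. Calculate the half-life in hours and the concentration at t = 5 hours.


t_half = ln(2) / ke = 0.693147 / 0.346 = 2.003 hr
C(t) = C0 * exp(-ke*t) = 284 * exp(-0.346*5)
C(5) = 50.35 mg/L


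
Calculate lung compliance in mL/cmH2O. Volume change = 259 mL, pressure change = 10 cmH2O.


C = dV / dP
C = 259 / 10
C = 25.9 mL/cmH2O


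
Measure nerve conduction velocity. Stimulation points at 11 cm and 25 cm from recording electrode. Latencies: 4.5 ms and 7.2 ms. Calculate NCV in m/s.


Distance = (25 - 11) / 100 = 0.14 m
dt = (7.2 - 4.5) / 1000 = 0.0027 s
NCV = dist / dt = 51.85 m/s


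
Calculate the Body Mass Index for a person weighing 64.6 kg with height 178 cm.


BMI = weight / height^2
height = 178 cm = 1.78 m
BMI = 64.6 / 1.78^2
BMI = 20.39 kg/m^2


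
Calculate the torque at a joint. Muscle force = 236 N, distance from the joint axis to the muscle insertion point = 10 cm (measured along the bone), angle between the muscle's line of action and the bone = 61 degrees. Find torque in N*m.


Torque = F * d * sin(theta)   (moment arm = d*sin(theta))
d = 10 cm = 0.1 m
Torque = 236 * 0.1 * sin(61)
Torque = 20.64 N*m


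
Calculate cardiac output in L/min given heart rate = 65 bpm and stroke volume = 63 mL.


CO = HR * SV
CO = 65 * 63 / 1000
CO = 4.095 L/min


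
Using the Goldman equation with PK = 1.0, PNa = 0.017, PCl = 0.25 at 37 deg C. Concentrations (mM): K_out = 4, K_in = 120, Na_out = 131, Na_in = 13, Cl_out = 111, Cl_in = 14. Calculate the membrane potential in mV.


Vm = (RT/F)*ln((PK*Ko + PNa*Nao + PCl*Cli)/(PK*Ki + PNa*Nai + PCl*Clo))
Numer = 9.727, Denom = 147.971
Vm = -72.75 mV


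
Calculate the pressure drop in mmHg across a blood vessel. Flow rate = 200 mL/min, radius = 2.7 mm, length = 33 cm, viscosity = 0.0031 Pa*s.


dP = 8*mu*L*Q / (pi*r^4)
Q = 200 mL/min = 3.33333e-06 m^3/s
dP = 163.395 Pa = 163.395 / 133.322 mmHg = 1.226 mmHg


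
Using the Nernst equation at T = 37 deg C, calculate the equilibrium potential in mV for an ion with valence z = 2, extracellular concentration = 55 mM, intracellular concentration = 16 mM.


E = (RT/(zF)) * ln(C_out/C_in)
T = 37 + 273.15 = 310.15 K
E = (8.314 * 310.15 / (2 * 96485)) * ln(55/16)
E = 16.5 mV


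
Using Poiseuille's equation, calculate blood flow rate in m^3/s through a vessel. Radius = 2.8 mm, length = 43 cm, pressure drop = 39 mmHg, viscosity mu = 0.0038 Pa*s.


Q = pi*r^4*dP / (8*mu*L)
r = 0.0028 m, L = 0.43 m
dP = 39 mmHg = 5199.558 Pa
Q = 7.6808e-05 m^3/s


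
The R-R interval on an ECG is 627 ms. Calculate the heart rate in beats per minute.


HR = 60 / RR_interval(s)
RR = 627 ms = 0.627 s
HR = 60 / 0.627 = 95.69 bpm


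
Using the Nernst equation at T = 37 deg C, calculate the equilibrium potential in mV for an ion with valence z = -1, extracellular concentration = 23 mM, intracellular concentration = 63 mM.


E = (RT/(zF)) * ln(C_out/C_in)
T = 37 + 273.15 = 310.15 K
E = (8.314 * 310.15 / (-1 * 96485)) * ln(23/63)
E = 26.93 mV


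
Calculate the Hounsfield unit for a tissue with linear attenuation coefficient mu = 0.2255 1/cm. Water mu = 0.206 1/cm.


HU = ((mu_tissue - mu_water) / mu_water) * 1000
HU = ((0.2255 - 0.206) / 0.206) * 1000
HU = 94.66


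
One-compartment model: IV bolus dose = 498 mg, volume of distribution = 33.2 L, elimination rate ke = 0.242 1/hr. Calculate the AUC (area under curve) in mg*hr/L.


C0 = Dose/Vd = 498/33.2 = 15 mg/L
AUC = C0/ke = 15/0.242
AUC = 61.98 mg*hr/L


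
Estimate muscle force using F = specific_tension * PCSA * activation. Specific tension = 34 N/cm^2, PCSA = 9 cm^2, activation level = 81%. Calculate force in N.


F = sigma * PCSA * activation
F = 34 * 9 * 0.81
F = 247.9 N


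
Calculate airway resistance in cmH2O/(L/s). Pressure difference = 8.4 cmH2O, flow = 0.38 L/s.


R = dP / flow
R = 8.4 / 0.38
R = 22.11 cmH2O/(L/s)


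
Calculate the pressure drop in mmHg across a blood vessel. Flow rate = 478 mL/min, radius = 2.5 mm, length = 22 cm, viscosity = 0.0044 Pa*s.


dP = 8*mu*L*Q / (pi*r^4)
Q = 478 mL/min = 7.96667e-06 m^3/s
dP = 502.727 Pa = 502.727 / 133.322 mmHg = 3.771 mmHg


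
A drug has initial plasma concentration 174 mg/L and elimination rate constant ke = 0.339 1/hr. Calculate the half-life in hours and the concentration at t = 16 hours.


t_half = ln(2) / ke = 0.693147 / 0.339 = 2.045 hr
C(t) = C0 * exp(-ke*t) = 174 * exp(-0.339*16)
C(16) = 0.7672 mg/L


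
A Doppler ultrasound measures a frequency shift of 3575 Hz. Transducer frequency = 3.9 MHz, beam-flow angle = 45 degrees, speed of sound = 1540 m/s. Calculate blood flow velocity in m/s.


v = fd * c / (2 * f0 * cos(theta))
v = 3575 * 1540 / (2 * 3.9000e+06 * cos(45))
v = 0.9982 m/s


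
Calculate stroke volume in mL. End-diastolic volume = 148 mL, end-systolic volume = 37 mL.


SV = EDV - ESV
SV = 148 - 37
SV = 111 mL


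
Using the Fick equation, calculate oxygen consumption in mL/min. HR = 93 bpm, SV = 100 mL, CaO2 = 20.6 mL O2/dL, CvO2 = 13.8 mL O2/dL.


CO = HR*SV = 93*100/1000 = 9.3 L/min
a-v O2 diff = 20.6 - 13.8 = 6.8 mL/dL
VO2 = CO * (CaO2-CvO2) * 10 dL/L
VO2 = 9.3 * 6.8 * 10
VO2 = 632.4 mL/min


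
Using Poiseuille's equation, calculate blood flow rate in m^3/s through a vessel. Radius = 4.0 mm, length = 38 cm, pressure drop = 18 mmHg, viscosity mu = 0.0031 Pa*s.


Q = pi*r^4*dP / (8*mu*L)
r = 0.004 m, L = 0.38 m
dP = 18 mmHg = 2399.796 Pa
Q = 2.0480e-04 m^3/s


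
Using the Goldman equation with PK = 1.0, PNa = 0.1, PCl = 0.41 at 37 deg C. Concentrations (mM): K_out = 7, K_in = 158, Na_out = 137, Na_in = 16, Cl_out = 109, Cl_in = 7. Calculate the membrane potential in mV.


Vm = (RT/F)*ln((PK*Ko + PNa*Nao + PCl*Cli)/(PK*Ki + PNa*Nai + PCl*Clo))
Numer = 23.57, Denom = 204.29
Vm = -57.71 mV
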